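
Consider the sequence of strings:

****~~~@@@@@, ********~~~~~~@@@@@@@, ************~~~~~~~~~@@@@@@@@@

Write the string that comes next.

****************~~~~~~~~~~~~@@@@@@@@@@@

Each string has the form *^{4n} ~^{3n} @^{2n+3} (n = 1, 2, …).
For the next term, n = 4, so the run lengths are 16, 12, 11.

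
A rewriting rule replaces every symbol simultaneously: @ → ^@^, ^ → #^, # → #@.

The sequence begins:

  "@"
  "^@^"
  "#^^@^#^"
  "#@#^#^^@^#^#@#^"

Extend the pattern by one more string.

Rewriting the 15 symbols of #@#^#^^@^#^#@#^ one by one yields #@ ^@^ #@ #^ #@ #^ #^ ^@^ #^ #@ #^ #@ ^@^ #@ #^; concatenated:

#@^@^#@#^#@#^#^^@^#^#@#^#@^@^#@#^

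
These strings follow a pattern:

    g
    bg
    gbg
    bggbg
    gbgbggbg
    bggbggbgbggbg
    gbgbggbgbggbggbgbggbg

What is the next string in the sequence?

bggbggbgbggbggbgbggbgbggbggbgbggbg

This is a Fibonacci-style word recurrence s(k) = s(k−2)·s(k−1): e.g. g·bg = gbg.
So term 8 is bggbggbgbggbg·gbgbggbgbggbggbgbggbg.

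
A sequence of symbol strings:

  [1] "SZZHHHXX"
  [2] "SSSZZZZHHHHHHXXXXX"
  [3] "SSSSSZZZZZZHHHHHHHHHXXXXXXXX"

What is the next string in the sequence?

Reading off run lengths: S runs 1, 3, 5; Z runs 2, 4, 6; H runs 3, 6, 9; X runs 2, 5, 8 — each is linear in n (n = 1, 2, …).
For the next term, n = 4, so the run lengths are 7, 8, 12, 11.

SSSSSSSZZZZZZZZHHHHHHHHHHHHXXXXXXXXXXX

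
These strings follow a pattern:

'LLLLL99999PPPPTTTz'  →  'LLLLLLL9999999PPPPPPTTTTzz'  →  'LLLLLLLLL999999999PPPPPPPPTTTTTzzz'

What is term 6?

The n-th term is 2n+1 L's then 2n+1 9's then 2n P's then n+1 T's then n-1 z's, where the shown terms are n = 2, 3, 4.
Setting n = 7 gives 15, 15, 14, 8, 6 characters in each block.

LLLLLLLLLLLLLLL999999999999999PPPPPPPPPPPPPPTTTTTTTTzzzzzz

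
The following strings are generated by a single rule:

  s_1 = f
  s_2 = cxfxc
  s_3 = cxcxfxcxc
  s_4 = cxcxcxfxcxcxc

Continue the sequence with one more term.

s(k+1) = cx·s(k)·xc, so each term gains cx as a prefix and xc as a suffix.
So the next term is cx·cxcxcxfxcxcxc·xc.

cxcxcxcxfxcxcxcxc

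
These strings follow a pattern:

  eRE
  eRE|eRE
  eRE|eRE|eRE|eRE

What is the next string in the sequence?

eRE|eRE|eRE|eRE|eRE|eRE|eRE|eRE

Each string is two copies of the previous one joined by '|'.
So the next term is two copies of eRE|eRE|eRE|eRE with '|' between the halves.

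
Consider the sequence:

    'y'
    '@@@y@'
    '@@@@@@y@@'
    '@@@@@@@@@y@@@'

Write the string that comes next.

Every step adds @@@ to the front and @ to the end of the previous string.
One more step from @@@@@@@@@y@@@ gives the answer.

@@@@@@@@@@@@y@@@@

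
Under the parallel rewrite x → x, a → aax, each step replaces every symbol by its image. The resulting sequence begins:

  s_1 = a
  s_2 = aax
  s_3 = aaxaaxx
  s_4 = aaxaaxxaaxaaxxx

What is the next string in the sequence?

Applying the rule to each of the 15 symbols of aaxaaxxaaxaaxxx gives the pieces aax aax x aax aax x x aax aax x aax aax x x x, which concatenate to the answer.

aaxaaxxaaxaaxxxaaxaaxxaaxaaxxxx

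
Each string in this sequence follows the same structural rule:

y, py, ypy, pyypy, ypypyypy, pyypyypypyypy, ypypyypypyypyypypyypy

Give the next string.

pyypyypypyypyypypyypypyypyypypyypy

This is a Fibonacci-style word recurrence s(k) = s(k−2)·s(k−1): e.g. y·py = ypy.
So term 8 is pyypyypypyypy·ypypyypypyypyypypyypy.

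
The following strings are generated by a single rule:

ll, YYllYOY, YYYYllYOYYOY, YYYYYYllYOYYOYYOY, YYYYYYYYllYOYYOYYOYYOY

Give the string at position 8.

YYYYYYYYYYYYYYllYOYYOYYOYYOYYOYYOYYOY

Every step adds YY to the front and YOY to the end of the previous string.
From YYYYYYYYllYOYYOYYOYYOY, 3 further steps: YYYYYYYYllYOYYOYYOYYOY → YYYYYYYYYYllYOYYOYYOYYOYYOY → YYYYYYYYYYYYllYOYYOYYOYYOYYOYYOY → (answer).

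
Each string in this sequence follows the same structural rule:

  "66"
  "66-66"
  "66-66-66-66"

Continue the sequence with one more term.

66-66-66-66-66-66-66-66

Each string is two copies of the previous one joined by '-'.
One more doubling of 66-66-66-66 gives the answer.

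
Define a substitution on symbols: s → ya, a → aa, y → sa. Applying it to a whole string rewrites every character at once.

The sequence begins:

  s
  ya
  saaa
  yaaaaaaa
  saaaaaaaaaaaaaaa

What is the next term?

yaaaaaaaaaaaaaaaaaaaaaaaaaaaaaaa

Replace each of the 16 characters of saaaaaaaaaaaaaaa in place — ya aa aa aa aa aa aa aa aa aa aa aa aa aa aa aa — and concatenate.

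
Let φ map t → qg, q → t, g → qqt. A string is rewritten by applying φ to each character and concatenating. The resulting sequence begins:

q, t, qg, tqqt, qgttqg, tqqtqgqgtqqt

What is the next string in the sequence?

qgttqgtqqttqqtqgttqg

Rewriting each symbol of tqqtqgqgtqqt: t→qg, q→t, q→t, t→qg, q→t, g→qqt, q→t, g→qqt, t→qg, q→t, q→t, t→qg, which concatenates to qg t t qg t qqt t qqt qg t t qg.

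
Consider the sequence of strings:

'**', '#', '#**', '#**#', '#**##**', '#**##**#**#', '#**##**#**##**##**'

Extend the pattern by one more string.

#**##**#**##**##**#**##**#**#

This is a Fibonacci-style word recurrence s(k) = s(k−1)·s(k−2): e.g. #·** = #**.
So term 8 is #**##**#**##**##**·#**##**#**#.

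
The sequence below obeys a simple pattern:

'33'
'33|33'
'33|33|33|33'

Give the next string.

s(k+1) = s(k)·|·s(k) — each term doubles the last with '|' between the halves.
So the next term is two copies of 33|33|33|33 with '|' between the halves.

33|33|33|33|33|33|33|33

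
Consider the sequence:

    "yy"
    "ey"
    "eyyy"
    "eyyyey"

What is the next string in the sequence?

This is a Fibonacci-style word recurrence s(k) = s(k−1)·s(k−2): e.g. ey·yy = eyyy.
Continuing: eyyyey · eyyy gives term 5.

eyyyeyeyyy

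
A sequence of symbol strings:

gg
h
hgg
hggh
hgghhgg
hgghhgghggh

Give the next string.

This is a Fibonacci-style word recurrence s(k) = s(k−1)·s(k−2): e.g. h·gg = hgg.
Continuing: hgghhgghggh · hgghhgg gives term 7.

hgghhgghgghhgghhgg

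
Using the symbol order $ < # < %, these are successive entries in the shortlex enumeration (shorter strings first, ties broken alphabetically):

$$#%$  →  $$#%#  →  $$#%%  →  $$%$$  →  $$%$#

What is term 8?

Advancing 3 positions from $$%$# through $$%$# → $$%$% → $$%#$ reaches term 8.

$$%##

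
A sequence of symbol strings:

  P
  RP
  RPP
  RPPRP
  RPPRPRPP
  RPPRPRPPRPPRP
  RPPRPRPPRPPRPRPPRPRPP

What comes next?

From term 3 onward, concatenate the last term with the second-to-last: RP·P = RPP, RPP·RP = RPPRP, …
The next term joins RPPRPRPPRPPRPRPPRPRPP and RPPRPRPPRPPRP.

RPPRPRPPRPPRPRPPRPRPPRPPRPRPPRPPRP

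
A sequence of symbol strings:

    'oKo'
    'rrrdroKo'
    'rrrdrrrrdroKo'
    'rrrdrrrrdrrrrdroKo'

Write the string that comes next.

Every step adds rrrdr at the front: s(k+1) = rrrdr·s(k).
So the next term is rrrdr·rrrdrrrrdrrrrdroKo.

rrrdrrrrdrrrrdrrrrdroKo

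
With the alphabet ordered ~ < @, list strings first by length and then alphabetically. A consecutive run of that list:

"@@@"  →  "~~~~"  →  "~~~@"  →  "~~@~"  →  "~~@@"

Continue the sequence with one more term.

~@~~

Find the rightmost character of ~~@@ below @, bump it to the next letter, and reset everything to its right to ~.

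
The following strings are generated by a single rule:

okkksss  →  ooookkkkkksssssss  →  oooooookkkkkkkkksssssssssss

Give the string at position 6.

ooooooooooooooookkkkkkkkkkkkkkkkkksssssssssssssssssssssss

The n-th term is 3n-2 o's then 3n k's then 4n-1 s's (n = 1, 2, …).
At n = 6 the blocks have lengths 16, 18, 23.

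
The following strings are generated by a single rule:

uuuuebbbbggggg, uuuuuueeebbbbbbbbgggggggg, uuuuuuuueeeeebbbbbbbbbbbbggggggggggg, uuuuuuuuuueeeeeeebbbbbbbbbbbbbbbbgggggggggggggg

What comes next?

uuuuuuuuuuuueeeeeeeeebbbbbbbbbbbbbbbbbbbbggggggggggggggggg

Reading off run lengths: u runs 4, 6, 8, 10; e runs 1, 3, 5, 7; b runs 4, 8, 12, 16; g runs 5, 8, 11, 14 — each is linear in n (n = 1, 2, …).
At n = 5 the blocks have lengths 12, 9, 20, 17.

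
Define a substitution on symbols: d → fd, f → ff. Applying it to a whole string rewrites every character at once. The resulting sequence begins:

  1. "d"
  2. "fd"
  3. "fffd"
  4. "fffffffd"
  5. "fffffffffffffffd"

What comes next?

Rewriting the 16 symbols of fffffffffffffffd one by one yields ff ff ff ff ff ff ff ff ff ff ff ff ff ff ff fd; concatenated:

fffffffffffffffffffffffffffffffd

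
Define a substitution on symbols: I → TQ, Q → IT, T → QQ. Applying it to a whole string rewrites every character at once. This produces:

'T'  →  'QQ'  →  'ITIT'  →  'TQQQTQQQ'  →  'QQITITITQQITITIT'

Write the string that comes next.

ITITTQQQTQQQTQQQITITTQQQTQQQTQQQ

Replace each of the 16 characters of QQITITITQQITITIT in place — IT IT TQ QQ TQ QQ TQ QQ IT IT TQ QQ TQ QQ TQ QQ — and concatenate.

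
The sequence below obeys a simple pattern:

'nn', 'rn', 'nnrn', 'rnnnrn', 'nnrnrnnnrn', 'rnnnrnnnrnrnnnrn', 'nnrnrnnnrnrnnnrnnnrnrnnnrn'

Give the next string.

This is a Fibonacci-style word recurrence s(k) = s(k−2)·s(k−1): e.g. nn·rn = nnrn.
The next term joins rnnnrnnnrnrnnnrn and nnrnrnnnrnrnnnrnnnrnrnnnrn.

rnnnrnnnrnrnnnrnnnrnrnnnrnrnnnrnnnrnrnnnrn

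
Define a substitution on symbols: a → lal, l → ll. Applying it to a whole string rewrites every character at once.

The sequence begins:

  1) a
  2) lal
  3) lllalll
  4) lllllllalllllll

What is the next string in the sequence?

Rewriting the 15 symbols of lllllllalllllll one by one yields ll ll ll ll ll ll ll lal ll ll ll ll ll ll ll; concatenated:

lllllllllllllllalllllllllllllll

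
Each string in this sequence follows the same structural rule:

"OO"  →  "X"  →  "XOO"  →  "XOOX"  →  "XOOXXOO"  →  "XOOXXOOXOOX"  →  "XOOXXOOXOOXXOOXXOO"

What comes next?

XOOXXOOXOOXXOOXXOOXOOXXOOXOOX

Each term (from the third on) is the previous term followed by the one before it: term 3 = X·OO = XOO.
The next term joins XOOXXOOXOOXXOOXXOO and XOOXXOOXOOX.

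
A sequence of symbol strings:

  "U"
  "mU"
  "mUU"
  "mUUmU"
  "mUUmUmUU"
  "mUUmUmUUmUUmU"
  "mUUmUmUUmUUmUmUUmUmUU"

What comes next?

mUUmUmUUmUUmUmUUmUmUUmUUmUmUUmUUmU

This is a Fibonacci-style word recurrence s(k) = s(k−1)·s(k−2): e.g. mU·U = mUU.
Continuing: mUUmUmUUmUUmUmUUmUmUU · mUUmUmUUmUUmU gives term 8.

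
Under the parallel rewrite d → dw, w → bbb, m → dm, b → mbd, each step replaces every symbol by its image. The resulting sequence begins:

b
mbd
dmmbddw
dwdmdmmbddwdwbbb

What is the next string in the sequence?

dwbbbdwdmdwdmdmmbddwdwbbbdwbbbmbdmbdmbd

φ(dwdmdmmbddwdwbbb) expands symbol-by-symbol to dw bbb dw dm dw dm dm mbd dw dw bbb dw bbb mbd mbd mbd; joining the 16 pieces gives the next term.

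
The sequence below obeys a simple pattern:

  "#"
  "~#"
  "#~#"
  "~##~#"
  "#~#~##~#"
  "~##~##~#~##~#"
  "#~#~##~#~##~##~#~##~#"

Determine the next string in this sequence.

This is a Fibonacci-style word recurrence s(k) = s(k−2)·s(k−1): e.g. #·~# = #~#.
So term 8 is ~##~##~#~##~#·#~#~##~#~##~##~#~##~#.

~##~##~#~##~##~#~##~#~##~##~#~##~#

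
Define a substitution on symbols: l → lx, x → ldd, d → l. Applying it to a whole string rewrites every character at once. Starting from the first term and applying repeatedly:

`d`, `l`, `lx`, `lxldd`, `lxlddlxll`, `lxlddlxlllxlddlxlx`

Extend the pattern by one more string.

Applying the rule to each of the 18 symbols of lxlddlxlllxlddlxlx gives the pieces lx ldd lx l l lx ldd lx lx lx ldd lx l l lx ldd lx ldd, which concatenate to the answer.

lxlddlxlllxlddlxlxlxlddlxlllxlddlxldd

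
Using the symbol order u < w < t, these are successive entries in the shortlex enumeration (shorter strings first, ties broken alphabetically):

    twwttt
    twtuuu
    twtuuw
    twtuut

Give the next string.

twtuwu

The successor of twtuut increments the rightmost position that isn't already t and resets every position after it to u.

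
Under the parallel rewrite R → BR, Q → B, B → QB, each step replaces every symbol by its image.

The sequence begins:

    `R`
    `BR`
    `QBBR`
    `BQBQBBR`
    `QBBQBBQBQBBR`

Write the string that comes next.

Rewriting each symbol of QBBQBBQBQBBR: Q→B, B→QB, B→QB, Q→B, B→QB, B→QB, Q→B, B→QB, Q→B, B→QB, B→QB, R→BR, which concatenates to B QB QB B QB QB B QB B QB QB BR.

BQBQBBQBQBBQBBQBQBBR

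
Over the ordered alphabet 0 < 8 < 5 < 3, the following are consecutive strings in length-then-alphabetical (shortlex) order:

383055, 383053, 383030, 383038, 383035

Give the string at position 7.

383800

Continuing the enumeration 2 steps past 383035: 383035 → 383033 → (answer).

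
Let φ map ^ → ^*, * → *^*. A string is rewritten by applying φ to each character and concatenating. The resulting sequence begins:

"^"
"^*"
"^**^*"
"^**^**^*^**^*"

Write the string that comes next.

Replace each of the 13 characters of ^**^**^*^**^* in place — ^* *^* *^* ^* *^* *^* ^* *^* ^* *^* *^* ^* *^* — and concatenate.

^**^**^*^**^**^*^**^*^**^**^*^**^*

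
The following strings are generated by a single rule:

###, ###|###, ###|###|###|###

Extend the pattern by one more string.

Every step duplicates the string with '|' between the halves.
Doubling ###|###|###|### with '|' between the halves:

###|###|###|###|###|###|###|###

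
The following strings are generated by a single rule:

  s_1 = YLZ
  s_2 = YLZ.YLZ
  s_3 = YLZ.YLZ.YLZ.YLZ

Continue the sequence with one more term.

s(k+1) = s(k)·.·s(k) — each term doubles the last with '.' between the halves.
Doubling YLZ.YLZ.YLZ.YLZ with '.' between the halves:

YLZ.YLZ.YLZ.YLZ.YLZ.YLZ.YLZ.YLZ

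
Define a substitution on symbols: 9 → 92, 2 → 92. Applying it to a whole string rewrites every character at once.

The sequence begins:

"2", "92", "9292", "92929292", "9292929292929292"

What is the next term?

Applying the rule to each of the 16 symbols of 9292929292929292 gives the pieces 92 92 92 92 92 92 92 92 92 92 92 92 92 92 92 92, which concatenate to the answer.

92929292929292929292929292929292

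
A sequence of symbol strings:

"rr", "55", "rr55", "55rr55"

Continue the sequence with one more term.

This is a Fibonacci-style word recurrence s(k) = s(k−2)·s(k−1): e.g. rr·55 = rr55.
Continuing: rr55 · 55rr55 gives term 5.

rr5555rr55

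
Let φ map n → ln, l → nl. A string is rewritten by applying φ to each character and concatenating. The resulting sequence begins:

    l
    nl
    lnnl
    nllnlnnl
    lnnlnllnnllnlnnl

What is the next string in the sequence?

nllnlnnllnnlnllnlnnlnllnnllnlnnl

Applying the rule to each of the 16 symbols of lnnlnllnnllnlnnl gives the pieces nl ln ln nl ln nl nl ln ln nl nl ln nl ln ln nl, which concatenate to the answer.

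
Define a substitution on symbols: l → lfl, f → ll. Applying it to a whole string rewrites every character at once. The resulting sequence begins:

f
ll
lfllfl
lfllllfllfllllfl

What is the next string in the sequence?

Rewriting the 16 symbols of lfllllfllfllllfl one by one yields lfl ll lfl lfl lfl lfl ll lfl lfl ll lfl lfl lfl lfl ll lfl; concatenated:

lfllllfllfllfllfllllfllfllllfllfllfllfllllfl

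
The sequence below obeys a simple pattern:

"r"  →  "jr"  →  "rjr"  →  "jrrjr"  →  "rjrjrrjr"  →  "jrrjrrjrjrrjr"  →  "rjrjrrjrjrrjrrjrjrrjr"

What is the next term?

This is a Fibonacci-style word recurrence s(k) = s(k−2)·s(k−1): e.g. r·jr = rjr.
Continuing: jrrjrrjrjrrjr · rjrjrrjrjrrjrrjrjrrjr gives term 8.

jrrjrrjrjrrjrrjrjrrjrjrrjrrjrjrrjr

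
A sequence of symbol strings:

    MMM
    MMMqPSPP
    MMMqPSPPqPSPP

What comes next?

MMMqPSPPqPSPPqPSPP

Every step adds qPSPP to the end: s(k+1) = s(k)·qPSPP.
One more step from MMMqPSPPqPSPP gives the answer.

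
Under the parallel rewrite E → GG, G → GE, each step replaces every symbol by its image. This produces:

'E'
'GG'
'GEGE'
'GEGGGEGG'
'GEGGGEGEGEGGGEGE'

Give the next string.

Rewriting the 16 symbols of GEGGGEGEGEGGGEGE one by one yields GE GG GE GE GE GG GE GG GE GG GE GE GE GG GE GG; concatenated:

GEGGGEGEGEGGGEGGGEGGGEGEGEGGGEGG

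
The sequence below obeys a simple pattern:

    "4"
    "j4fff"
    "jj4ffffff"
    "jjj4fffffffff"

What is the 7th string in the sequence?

s(k+1) = j·s(k)·fff, so each term gains j as a prefix and fff as a suffix.
From jjj4fffffffff, 3 further steps: jjj4fffffffff → jjjj4ffffffffffff → jjjjj4fffffffffffffff → (answer).

jjjjjj4ffffffffffffffffff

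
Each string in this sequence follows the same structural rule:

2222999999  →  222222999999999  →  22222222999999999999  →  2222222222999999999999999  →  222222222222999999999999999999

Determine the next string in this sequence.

22222222222222999999999999999999999

Each string has the form 2^{2n} 9^{3n}, where the shown terms are n = 2, 3, 4, 5, 6.
For the next term, n = 7, so the run lengths are 14, 21.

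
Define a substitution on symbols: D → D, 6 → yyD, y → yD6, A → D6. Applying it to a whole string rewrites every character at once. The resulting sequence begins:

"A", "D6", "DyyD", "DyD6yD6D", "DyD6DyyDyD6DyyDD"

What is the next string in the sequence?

DyD6DyyDDyD6yD6DyD6DyyDDyD6yD6DD

φ(DyD6DyyDyD6DyyDD) expands symbol-by-symbol to D yD6 D yyD D yD6 yD6 D yD6 D yyD D yD6 yD6 D D; joining the 16 pieces gives the next term.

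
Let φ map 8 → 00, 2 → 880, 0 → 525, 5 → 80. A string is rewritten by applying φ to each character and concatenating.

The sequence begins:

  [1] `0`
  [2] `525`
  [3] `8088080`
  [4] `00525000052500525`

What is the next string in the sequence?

Replace each of the 17 characters of 00525000052500525 in place — 525 525 80 880 80 525 525 525 525 80 880 80 525 525 80 880 80 — and concatenate.

525525808808052552552552580880805255258088080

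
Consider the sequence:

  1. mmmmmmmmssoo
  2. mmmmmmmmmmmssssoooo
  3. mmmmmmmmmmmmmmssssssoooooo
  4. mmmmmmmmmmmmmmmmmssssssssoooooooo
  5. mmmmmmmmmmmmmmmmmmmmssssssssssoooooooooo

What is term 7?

Term n consists of 3n+2 m's, followed by 2n-2 s's, followed by 2n-2 o's, where the shown terms are n = 2, 3, 4, 5, 6.
At n = 8 the blocks have lengths 26, 14, 14.

mmmmmmmmmmmmmmmmmmmmmmmmmmssssssssssssssoooooooooooooo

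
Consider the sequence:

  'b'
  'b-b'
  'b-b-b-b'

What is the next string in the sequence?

b-b-b-b-b-b-b-b

Every step duplicates the string with '-' between the halves.
One more doubling of b-b-b-b gives the answer.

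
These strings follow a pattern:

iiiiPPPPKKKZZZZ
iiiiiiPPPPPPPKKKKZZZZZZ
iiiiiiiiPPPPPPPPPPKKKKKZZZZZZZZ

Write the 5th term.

The n-th term is 2n i's then 3n-2 P's then n+1 K's then 2n Z's, where the shown terms are n = 2, 3, 4.
Setting n = 6 gives 12, 16, 7, 12 characters in each block.

iiiiiiiiiiiiPPPPPPPPPPPPPPPPKKKKKKKZZZZZZZZZZZZ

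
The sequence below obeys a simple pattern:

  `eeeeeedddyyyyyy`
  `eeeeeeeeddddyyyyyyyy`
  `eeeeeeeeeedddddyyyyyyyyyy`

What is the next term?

The n-th term is 2n e's then n d's then 2n y's, where the shown terms are n = 3, 4, 5.
At n = 6 the blocks have lengths 12, 6, 12.

eeeeeeeeeeeeddddddyyyyyyyyyyyy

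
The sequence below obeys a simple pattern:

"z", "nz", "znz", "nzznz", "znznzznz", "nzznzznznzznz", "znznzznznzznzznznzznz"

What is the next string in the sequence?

nzznzznznzznzznznzznznzznzznznzznz

Each term (from the third on) is the two preceding terms concatenated in order: term 3 = z·nz = znz.
The next term joins nzznzznznzznz and znznzznznzznzznznzznz.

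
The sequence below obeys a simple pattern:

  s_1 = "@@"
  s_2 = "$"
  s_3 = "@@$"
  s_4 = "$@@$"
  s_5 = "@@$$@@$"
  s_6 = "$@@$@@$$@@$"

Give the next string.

@@$$@@$$@@$@@$$@@$

This is a Fibonacci-style word recurrence s(k) = s(k−2)·s(k−1): e.g. @@·$ = @@$.
Continuing: @@$$@@$ · $@@$@@$$@@$ gives term 7.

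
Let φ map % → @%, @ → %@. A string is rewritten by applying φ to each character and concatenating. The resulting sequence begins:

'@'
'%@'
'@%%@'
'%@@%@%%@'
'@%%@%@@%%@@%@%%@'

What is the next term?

%@@%@%%@@%%@%@@%@%%@%@@%%@@%@%%@

Applying the rule to each of the 16 symbols of @%%@%@@%%@@%@%%@ gives the pieces %@ @% @% %@ @% %@ %@ @% @% %@ %@ @% %@ @% @% %@, which concatenate to the answer.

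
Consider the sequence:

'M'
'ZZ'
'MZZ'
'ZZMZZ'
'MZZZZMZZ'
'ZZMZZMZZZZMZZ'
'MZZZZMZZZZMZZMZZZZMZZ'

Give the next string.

ZZMZZMZZZZMZZMZZZZMZZZZMZZMZZZZMZZ

This is a Fibonacci-style word recurrence s(k) = s(k−2)·s(k−1): e.g. M·ZZ = MZZ.
The next term joins ZZMZZMZZZZMZZ and MZZZZMZZZZMZZMZZZZMZZ.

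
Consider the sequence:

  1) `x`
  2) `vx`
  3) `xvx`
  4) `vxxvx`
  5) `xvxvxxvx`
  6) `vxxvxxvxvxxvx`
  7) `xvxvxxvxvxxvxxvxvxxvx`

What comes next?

This is a Fibonacci-style word recurrence s(k) = s(k−2)·s(k−1): e.g. x·vx = xvx.
So term 8 is vxxvxxvxvxxvx·xvxvxxvxvxxvxxvxvxxvx.

vxxvxxvxvxxvxxvxvxxvxvxxvxxvxvxxvx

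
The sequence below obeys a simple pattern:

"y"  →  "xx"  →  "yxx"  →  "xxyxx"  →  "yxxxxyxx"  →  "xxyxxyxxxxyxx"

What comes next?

yxxxxyxxxxyxxyxxxxyxx

Each term (from the third on) is the two preceding terms concatenated in order: term 3 = y·xx = yxx.
Continuing: yxxxxyxx · xxyxxyxxxxyxx gives term 7.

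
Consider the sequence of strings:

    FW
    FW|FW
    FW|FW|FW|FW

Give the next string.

FW|FW|FW|FW|FW|FW|FW|FW

Each string is two copies of the previous one joined by '|'.
So the next term is two copies of FW|FW|FW|FW with '|' between the halves.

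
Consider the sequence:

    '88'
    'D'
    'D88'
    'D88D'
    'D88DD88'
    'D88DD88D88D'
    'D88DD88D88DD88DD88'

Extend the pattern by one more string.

D88DD88D88DD88DD88D88DD88D88D

From term 3 onward, concatenate the last term with the second-to-last: D·88 = D88, D88·D = D88D, …
So term 8 is D88DD88D88DD88DD88·D88DD88D88D.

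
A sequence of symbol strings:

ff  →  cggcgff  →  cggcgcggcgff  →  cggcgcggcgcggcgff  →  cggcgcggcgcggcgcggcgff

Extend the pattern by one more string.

cggcgcggcgcggcgcggcgcggcgff

Every step adds cggcg at the front: s(k+1) = cggcg·s(k).
One more step from cggcgcggcgcggcgcggcgff gives the answer.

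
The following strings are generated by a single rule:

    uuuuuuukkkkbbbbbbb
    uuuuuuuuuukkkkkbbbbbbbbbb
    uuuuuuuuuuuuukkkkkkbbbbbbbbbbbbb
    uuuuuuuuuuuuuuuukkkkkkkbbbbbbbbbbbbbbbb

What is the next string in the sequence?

Each string has the form u^{3n-2} k^{n+1} b^{3n-2}, where the shown terms are n = 3, 4, 5, 6.
At n = 7 the blocks have lengths 19, 8, 19.

uuuuuuuuuuuuuuuuuuukkkkkkkkbbbbbbbbbbbbbbbbbbb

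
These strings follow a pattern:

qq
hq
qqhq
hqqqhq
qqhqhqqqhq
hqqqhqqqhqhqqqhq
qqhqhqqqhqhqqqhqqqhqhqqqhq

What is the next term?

hqqqhqqqhqhqqqhqqqhqhqqqhqhqqqhqqqhqhqqqhq

This is a Fibonacci-style word recurrence s(k) = s(k−2)·s(k−1): e.g. qq·hq = qqhq.
Continuing: hqqqhqqqhqhqqqhq · qqhqhqqqhqhqqqhqqqhqhqqqhq gives term 8.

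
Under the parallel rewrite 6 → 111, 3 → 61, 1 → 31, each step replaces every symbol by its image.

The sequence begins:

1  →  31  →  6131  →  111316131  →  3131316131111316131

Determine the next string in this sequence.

Rewriting the 19 symbols of 3131316131111316131 one by one yields 61 31 61 31 61 31 111 31 61 31 31 31 31 61 31 111 31 61 31; concatenated:

6131613161311113161313131316131111316131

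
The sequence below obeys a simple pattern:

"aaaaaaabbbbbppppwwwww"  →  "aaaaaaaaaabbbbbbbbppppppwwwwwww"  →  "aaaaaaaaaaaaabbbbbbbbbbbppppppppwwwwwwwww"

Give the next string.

Reading off run lengths: a runs 7, 10, 13; b runs 5, 8, 11; p runs 4, 6, 8; w runs 5, 7, 9 — each is linear in n, where the shown terms are n = 2, 3, 4.
For the next term, n = 5, so the run lengths are 16, 14, 10, 11.

aaaaaaaaaaaaaaaabbbbbbbbbbbbbbppppppppppwwwwwwwwwww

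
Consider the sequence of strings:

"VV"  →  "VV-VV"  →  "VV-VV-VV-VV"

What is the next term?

s(k+1) = s(k)·-·s(k) — each term doubles the last with '-' between the halves.
One more doubling of VV-VV-VV-VV gives the answer.

VV-VV-VV-VV-VV-VV-VV-VV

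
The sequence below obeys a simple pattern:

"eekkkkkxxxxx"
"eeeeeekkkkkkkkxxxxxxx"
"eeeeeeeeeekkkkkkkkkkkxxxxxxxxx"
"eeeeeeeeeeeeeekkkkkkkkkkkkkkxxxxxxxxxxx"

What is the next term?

Term n consists of 4n-2 e's, followed by 3n+2 k's, followed by 2n+3 x's (n = 1, 2, …).
Setting n = 5 gives 18, 17, 13 characters in each block.

eeeeeeeeeeeeeeeeeekkkkkkkkkkkkkkkkkxxxxxxxxxxxxx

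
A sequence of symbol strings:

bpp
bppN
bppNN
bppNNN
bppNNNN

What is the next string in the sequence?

bppNNNNN

The strings grow by a fixed suffix N each time.
So the next term is bppNNNN·N.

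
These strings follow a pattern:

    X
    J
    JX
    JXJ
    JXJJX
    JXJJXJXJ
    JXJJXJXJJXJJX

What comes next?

JXJJXJXJJXJJXJXJJXJXJ

This is a Fibonacci-style word recurrence s(k) = s(k−1)·s(k−2): e.g. J·X = JX.
The next term joins JXJJXJXJJXJJX and JXJJXJXJ.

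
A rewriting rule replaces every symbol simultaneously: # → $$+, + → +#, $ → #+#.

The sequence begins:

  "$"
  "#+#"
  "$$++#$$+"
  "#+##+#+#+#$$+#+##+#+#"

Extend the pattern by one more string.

Applying the rule to each of the 21 symbols of #+##+#+#+#$$+#+##+#+# gives the pieces $$+ +# $$+ $$+ +# $$+ +# $$+ +# $$+ #+# #+# +# $$+ +# $$+ $$+ +# $$+ +# $$+, which concatenate to the answer.

$$++#$$+$$++#$$++#$$++#$$+#+##+#+#$$++#$$+$$++#$$++#$$+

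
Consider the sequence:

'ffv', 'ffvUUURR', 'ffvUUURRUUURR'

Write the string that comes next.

Each term is the previous one with UUURR appended.
Applying this once more to ffvUUURRUUURR:

ffvUUURRUUURRUUURR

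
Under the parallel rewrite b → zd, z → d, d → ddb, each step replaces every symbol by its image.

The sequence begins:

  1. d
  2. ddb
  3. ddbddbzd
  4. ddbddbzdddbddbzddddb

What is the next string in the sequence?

Rewriting the 20 symbols of ddbddbzdddbddbzddddb one by one yields ddb ddb zd ddb ddb zd d ddb ddb ddb zd ddb ddb zd d ddb ddb ddb ddb zd; concatenated:

ddbddbzdddbddbzddddbddbddbzdddbddbzddddbddbddbddbzd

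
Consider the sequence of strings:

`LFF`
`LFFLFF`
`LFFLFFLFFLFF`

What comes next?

s(k+1) = s(k)·s(k) — each term doubles the last.
Doubling LFFLFFLFFLFF:

LFFLFFLFFLFFLFFLFFLFFLFF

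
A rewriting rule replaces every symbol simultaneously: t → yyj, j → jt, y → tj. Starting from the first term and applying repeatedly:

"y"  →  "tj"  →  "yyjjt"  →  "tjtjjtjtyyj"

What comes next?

Rewriting each symbol of tjtjjtjtyyj: t→yyj, j→jt, t→yyj, j→jt, j→jt, t→yyj, j→jt, t→yyj, y→tj, y→tj, j→jt, which concatenates to yyj jt yyj jt jt yyj jt yyj tj tj jt.

yyjjtyyjjtjtyyjjtyyjtjtjjt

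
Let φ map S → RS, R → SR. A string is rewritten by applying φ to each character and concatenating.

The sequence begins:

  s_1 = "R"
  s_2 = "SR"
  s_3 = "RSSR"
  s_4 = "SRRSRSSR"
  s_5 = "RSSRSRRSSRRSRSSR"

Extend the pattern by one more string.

SRRSRSSRRSSRSRRSRSSRSRRSSRRSRSSR

Applying the rule to each of the 16 symbols of RSSRSRRSSRRSRSSR gives the pieces SR RS RS SR RS SR SR RS RS SR SR RS SR RS RS SR, which concatenate to the answer.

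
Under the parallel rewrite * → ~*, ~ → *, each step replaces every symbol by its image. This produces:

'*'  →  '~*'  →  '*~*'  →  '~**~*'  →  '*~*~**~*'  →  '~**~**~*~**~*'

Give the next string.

Rewriting the 13 symbols of ~**~**~*~**~* one by one yields * ~* ~* * ~* ~* * ~* * ~* ~* * ~*; concatenated:

*~*~**~*~**~**~*~**~*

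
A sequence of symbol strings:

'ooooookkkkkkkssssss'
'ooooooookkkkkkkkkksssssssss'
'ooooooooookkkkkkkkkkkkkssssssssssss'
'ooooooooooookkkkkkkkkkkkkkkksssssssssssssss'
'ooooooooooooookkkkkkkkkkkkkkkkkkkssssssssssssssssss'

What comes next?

Reading off run lengths: o runs 6, 8, 10, 12, 14; k runs 7, 10, 13, 16, 19; s runs 6, 9, 12, 15, 18 — each is linear in n, where the shown terms are n = 2, 3, 4, 5, 6.
For the next term, n = 7, so the run lengths are 16, 22, 21.

ooooooooooooooookkkkkkkkkkkkkkkkkkkkkksssssssssssssssssssss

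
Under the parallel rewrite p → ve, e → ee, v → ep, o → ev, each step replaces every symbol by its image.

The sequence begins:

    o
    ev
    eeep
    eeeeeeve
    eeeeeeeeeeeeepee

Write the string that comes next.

eeeeeeeeeeeeeeeeeeeeeeeeeeveeeee

Applying the rule to each of the 16 symbols of eeeeeeeeeeeeepee gives the pieces ee ee ee ee ee ee ee ee ee ee ee ee ee ve ee ee, which concatenate to the answer.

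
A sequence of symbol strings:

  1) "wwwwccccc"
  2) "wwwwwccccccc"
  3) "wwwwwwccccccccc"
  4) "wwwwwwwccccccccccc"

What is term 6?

Term n consists of n+2 w's, followed by 2n+1 c's, where the shown terms are n = 2, 3, 4, 5.
Setting n = 7 gives 9, 15 characters in each block.

wwwwwwwwwccccccccccccccc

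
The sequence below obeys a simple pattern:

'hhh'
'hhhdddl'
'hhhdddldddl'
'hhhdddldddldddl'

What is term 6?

Each term is the previous one with dddl appended.
From hhhdddldddldddl, 2 further steps: hhhdddldddldddl → hhhdddldddldddldddl → (answer).

hhhdddldddldddldddldddl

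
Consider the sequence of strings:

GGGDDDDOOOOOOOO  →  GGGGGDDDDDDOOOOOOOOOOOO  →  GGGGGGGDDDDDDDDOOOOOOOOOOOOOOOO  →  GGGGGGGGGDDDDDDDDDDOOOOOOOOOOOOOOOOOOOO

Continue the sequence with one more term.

Term n consists of 2n-1 G's, followed by 2n D's, followed by 4n O's, where the shown terms are n = 2, 3, 4, 5.
At n = 6 the blocks have lengths 11, 12, 24.

GGGGGGGGGGGDDDDDDDDDDDDOOOOOOOOOOOOOOOOOOOOOOOO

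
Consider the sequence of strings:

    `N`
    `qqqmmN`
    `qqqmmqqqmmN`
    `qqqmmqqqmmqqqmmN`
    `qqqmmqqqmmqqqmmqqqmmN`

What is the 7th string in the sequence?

qqqmmqqqmmqqqmmqqqmmqqqmmqqqmmN

Every step adds qqqmm at the front: s(k+1) = qqqmm·s(k).
From qqqmmqqqmmqqqmmqqqmmN, 2 further steps: qqqmmqqqmmqqqmmqqqmmN → qqqmmqqqmmqqqmmqqqmmqqqmmN → (answer).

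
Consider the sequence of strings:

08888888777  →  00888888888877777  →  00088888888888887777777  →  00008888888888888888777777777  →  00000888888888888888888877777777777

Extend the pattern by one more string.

00000088888888888888888888887777777777777

The n-th term is n-1 0's then 3n+1 8's then 2n-1 7's, where the shown terms are n = 2, 3, 4, 5, 6.
Setting n = 7 gives 6, 22, 13 characters in each block.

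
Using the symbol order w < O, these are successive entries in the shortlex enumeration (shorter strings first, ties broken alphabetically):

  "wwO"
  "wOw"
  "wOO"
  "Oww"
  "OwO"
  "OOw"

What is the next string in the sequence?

Find the rightmost character of OOw below O, bump it to the next letter, and reset everything to its right to w.

OOO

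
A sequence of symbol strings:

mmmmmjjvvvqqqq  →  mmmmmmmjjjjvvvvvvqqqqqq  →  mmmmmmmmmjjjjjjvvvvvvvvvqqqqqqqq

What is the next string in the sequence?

Each string has the form m^{2n+3} j^{2n} v^{3n} q^{2n+2} (n = 1, 2, …).
At n = 4 the blocks have lengths 11, 8, 12, 10.

mmmmmmmmmmmjjjjjjjjvvvvvvvvvvvvqqqqqqqqqq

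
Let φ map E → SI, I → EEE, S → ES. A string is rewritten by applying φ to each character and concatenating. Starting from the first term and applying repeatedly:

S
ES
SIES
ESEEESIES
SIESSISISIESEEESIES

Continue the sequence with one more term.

ESEEESIESESEEEESEEEESEEESIESSISISIESEEESIES

Replace each of the 19 characters of SIESSISISIESEEESIES in place — ES EEE SI ES ES EEE ES EEE ES EEE SI ES SI SI SI ES EEE SI ES — and concatenate.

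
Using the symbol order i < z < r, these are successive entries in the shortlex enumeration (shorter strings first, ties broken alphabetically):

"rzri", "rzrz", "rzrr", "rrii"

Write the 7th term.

rrzi

Advancing 3 positions from rrii through rrii → rriz → rrir reaches term 7.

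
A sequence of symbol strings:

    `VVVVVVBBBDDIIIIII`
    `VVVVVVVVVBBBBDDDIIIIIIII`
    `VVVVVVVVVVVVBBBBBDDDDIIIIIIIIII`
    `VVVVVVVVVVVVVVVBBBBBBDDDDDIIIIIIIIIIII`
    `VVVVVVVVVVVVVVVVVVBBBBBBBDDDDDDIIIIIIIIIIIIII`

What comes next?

Term n consists of 3n V's, followed by n+1 B's, followed by n D's, followed by 2n+2 I's, where the shown terms are n = 2, 3, 4, 5, 6.
At n = 7 the blocks have lengths 21, 8, 7, 16.

VVVVVVVVVVVVVVVVVVVVVBBBBBBBBDDDDDDDIIIIIIIIIIIIIIII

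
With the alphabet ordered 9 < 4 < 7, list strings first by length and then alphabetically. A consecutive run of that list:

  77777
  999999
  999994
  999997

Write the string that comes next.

Find the rightmost character of 999997 below 7, bump it to the next letter, and reset everything to its right to 9.

999949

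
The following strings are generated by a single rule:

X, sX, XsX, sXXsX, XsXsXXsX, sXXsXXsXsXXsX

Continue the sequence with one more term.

From term 3 onward, concatenate the second-to-last term with the last: X·sX = XsX, sX·XsX = sXXsX, …
The next term joins XsXsXXsX and sXXsXXsXsXXsX.

XsXsXXsXsXXsXXsXsXXsX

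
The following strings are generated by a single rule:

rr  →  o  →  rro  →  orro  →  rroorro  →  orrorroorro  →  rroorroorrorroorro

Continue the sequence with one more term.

orrorroorrorroorroorrorroorro

This is a Fibonacci-style word recurrence s(k) = s(k−2)·s(k−1): e.g. rr·o = rro.
The next term joins orrorroorro and rroorroorrorroorro.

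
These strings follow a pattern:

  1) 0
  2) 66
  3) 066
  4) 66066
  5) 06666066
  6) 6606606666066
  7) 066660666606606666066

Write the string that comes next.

6606606666066066660666606606666066

Each term (from the third on) is the two preceding terms concatenated in order: term 3 = 0·66 = 066.
Continuing: 6606606666066 · 066660666606606666066 gives term 8.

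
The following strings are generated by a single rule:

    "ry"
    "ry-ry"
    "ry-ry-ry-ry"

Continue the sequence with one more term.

Every step duplicates the string with '-' between the halves.
Doubling ry-ry-ry-ry with '-' between the halves:

ry-ry-ry-ry-ry-ry-ry-ry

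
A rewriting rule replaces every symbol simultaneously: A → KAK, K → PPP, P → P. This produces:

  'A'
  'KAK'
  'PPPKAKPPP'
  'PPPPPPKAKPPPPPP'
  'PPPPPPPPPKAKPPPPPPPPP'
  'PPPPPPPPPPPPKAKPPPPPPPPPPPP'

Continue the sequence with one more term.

PPPPPPPPPPPPPPPKAKPPPPPPPPPPPPPPP

Replace each of the 27 characters of PPPPPPPPPPPPKAKPPPPPPPPPPPP in place — P P P P P P P P P P P P PPP KAK PPP P P P P P P P P P P P P — and concatenate.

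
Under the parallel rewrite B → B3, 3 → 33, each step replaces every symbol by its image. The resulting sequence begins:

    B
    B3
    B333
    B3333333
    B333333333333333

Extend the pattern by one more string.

B3333333333333333333333333333333

Applying the rule to each of the 16 symbols of B333333333333333 gives the pieces B3 33 33 33 33 33 33 33 33 33 33 33 33 33 33 33, which concatenate to the answer.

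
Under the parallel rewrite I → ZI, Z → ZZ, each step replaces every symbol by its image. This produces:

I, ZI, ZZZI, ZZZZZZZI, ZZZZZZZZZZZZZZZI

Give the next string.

Replace each of the 16 characters of ZZZZZZZZZZZZZZZI in place — ZZ ZZ ZZ ZZ ZZ ZZ ZZ ZZ ZZ ZZ ZZ ZZ ZZ ZZ ZZ ZI — and concatenate.

ZZZZZZZZZZZZZZZZZZZZZZZZZZZZZZZI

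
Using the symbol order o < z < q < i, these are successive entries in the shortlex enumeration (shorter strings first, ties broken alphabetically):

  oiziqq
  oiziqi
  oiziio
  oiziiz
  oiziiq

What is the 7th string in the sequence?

Advancing 2 positions from oiziiq through oiziiq → oiziii reaches term 7.

oiqooo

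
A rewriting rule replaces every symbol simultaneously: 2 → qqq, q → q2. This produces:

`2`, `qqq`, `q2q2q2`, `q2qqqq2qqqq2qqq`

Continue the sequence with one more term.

Replace each of the 15 characters of q2qqqq2qqqq2qqq in place — q2 qqq q2 q2 q2 q2 qqq q2 q2 q2 q2 qqq q2 q2 q2 — and concatenate.

q2qqqq2q2q2q2qqqq2q2q2q2qqqq2q2q2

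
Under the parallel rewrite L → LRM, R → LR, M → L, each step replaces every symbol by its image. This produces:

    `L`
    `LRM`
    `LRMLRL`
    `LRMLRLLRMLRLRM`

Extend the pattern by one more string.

LRMLRLLRMLRLRMLRMLRLLRMLRLRMLRL

Applying the rule to each of the 14 symbols of LRMLRLLRMLRLRM gives the pieces LRM LR L LRM LR LRM LRM LR L LRM LR LRM LR L, which concatenate to the answer.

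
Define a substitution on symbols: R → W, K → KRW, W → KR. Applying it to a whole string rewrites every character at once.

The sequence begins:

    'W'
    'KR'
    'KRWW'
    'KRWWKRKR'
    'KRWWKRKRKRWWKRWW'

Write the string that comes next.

KRWWKRKRKRWWKRWWKRWWKRKRKRWWKRKR

φ(KRWWKRKRKRWWKRWW) expands symbol-by-symbol to KRW W KR KR KRW W KRW W KRW W KR KR KRW W KR KR; joining the 16 pieces gives the next term.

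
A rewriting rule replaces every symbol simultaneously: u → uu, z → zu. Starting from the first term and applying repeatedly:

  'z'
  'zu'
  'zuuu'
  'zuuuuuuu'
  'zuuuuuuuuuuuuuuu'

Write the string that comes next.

Rewriting the 16 symbols of zuuuuuuuuuuuuuuu one by one yields zu uu uu uu uu uu uu uu uu uu uu uu uu uu uu uu; concatenated:

zuuuuuuuuuuuuuuuuuuuuuuuuuuuuuuu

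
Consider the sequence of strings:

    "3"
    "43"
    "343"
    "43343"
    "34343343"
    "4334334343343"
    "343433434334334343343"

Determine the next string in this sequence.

4334334343343343433434334334343343

Each term (from the third on) is the two preceding terms concatenated in order: term 3 = 3·43 = 343.
So term 8 is 4334334343343·343433434334334343343.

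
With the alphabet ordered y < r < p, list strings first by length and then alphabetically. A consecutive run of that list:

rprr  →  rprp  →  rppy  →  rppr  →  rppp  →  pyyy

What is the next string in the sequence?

Find the rightmost character of pyyy below p, bump it to the next letter, and reset everything to its right to y.

pyyr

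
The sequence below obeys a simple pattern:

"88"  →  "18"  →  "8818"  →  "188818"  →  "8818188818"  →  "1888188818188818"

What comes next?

Each term (from the third on) is the two preceding terms concatenated in order: term 3 = 88·18 = 8818.
Continuing: 8818188818 · 1888188818188818 gives term 7.

88181888181888188818188818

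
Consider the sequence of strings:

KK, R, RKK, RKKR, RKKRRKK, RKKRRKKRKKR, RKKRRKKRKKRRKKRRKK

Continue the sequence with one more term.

From term 3 onward, concatenate the last term with the second-to-last: R·KK = RKK, RKK·R = RKKR, …
The next term joins RKKRRKKRKKRRKKRRKK and RKKRRKKRKKR.

RKKRRKKRKKRRKKRRKKRKKRRKKRKKR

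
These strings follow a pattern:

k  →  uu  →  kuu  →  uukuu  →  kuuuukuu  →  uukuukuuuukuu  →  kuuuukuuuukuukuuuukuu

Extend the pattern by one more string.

uukuukuuuukuukuuuukuuuukuukuuuukuu

This is a Fibonacci-style word recurrence s(k) = s(k−2)·s(k−1): e.g. k·uu = kuu.
So term 8 is uukuukuuuukuu·kuuuukuuuukuukuuuukuu.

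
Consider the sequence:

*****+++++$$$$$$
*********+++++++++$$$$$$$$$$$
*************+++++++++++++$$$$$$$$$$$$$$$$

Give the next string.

The n-th term is 4n+1 *'s then 4n+1 +'s then 5n+1 $'s (n = 1, 2, …).
Setting n = 4 gives 17, 17, 21 characters in each block.

*****************+++++++++++++++++$$$$$$$$$$$$$$$$$$$$$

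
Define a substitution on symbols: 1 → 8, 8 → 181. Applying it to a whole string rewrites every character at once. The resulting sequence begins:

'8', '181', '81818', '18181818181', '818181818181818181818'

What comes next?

Rewriting the 21 symbols of 818181818181818181818 one by one yields 181 8 181 8 181 8 181 8 181 8 181 8 181 8 181 8 181 8 181 8 181; concatenated:

1818181818181818181818181818181818181818181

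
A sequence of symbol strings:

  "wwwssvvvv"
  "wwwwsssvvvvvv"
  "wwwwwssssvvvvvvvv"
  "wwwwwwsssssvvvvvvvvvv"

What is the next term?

Term n consists of n+1 w's, followed by n s's, followed by 2n v's, where the shown terms are n = 2, 3, 4, 5.
At n = 6 the blocks have lengths 7, 6, 12.

wwwwwwwssssssvvvvvvvvvvvv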